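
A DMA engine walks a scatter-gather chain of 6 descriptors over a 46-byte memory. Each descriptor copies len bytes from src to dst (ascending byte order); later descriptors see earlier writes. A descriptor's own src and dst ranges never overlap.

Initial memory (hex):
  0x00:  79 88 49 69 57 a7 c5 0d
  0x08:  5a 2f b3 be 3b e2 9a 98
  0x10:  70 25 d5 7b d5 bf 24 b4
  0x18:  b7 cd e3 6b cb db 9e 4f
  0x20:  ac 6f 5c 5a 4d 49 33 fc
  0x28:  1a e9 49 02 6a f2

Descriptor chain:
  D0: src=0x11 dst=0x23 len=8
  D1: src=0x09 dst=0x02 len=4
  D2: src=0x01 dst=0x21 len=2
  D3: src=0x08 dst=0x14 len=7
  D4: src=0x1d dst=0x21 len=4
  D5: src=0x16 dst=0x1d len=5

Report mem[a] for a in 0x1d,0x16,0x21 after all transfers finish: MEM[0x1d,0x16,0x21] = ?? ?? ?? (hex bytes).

MEM[0x1d,0x16,0x21] = b3 b3 9a

#0 dst[0x23+8] := {0x25,0xd5,0x7b,0xd5,0xbf,0x24,0xb4,0xb7}
#1 dst[0x02+4] := {0x2f,0xb3,0xbe,0x3b}
#2 dst[0x21+2] := {0x88,0x2f}
#3 dst[0x14+7] := {0x5a,0x2f,0xb3,0xbe,0x3b,0xe2,0x9a}
#4 dst[0x21+4] := {0xdb,0x9e,0x4f,0xac}
#5 dst[0x1d+5] := {0xb3,0xbe,0x3b,0xe2,0x9a}
query mem[0x1d]=0xb3, mem[0x16]=0xb3, mem[0x21]=0x9a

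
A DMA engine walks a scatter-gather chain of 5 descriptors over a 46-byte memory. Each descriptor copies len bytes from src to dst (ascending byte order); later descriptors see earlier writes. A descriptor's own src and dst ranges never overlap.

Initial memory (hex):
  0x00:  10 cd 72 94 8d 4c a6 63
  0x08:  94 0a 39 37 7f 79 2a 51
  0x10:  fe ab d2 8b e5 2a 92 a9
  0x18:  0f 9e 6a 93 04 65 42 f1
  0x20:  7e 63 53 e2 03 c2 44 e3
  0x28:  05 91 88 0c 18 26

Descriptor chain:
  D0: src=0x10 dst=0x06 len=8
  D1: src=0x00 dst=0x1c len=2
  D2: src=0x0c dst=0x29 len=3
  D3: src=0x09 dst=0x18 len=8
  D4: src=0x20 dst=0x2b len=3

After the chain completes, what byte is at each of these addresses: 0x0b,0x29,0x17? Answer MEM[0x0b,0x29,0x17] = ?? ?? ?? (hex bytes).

MEM[0x0b,0x29,0x17] = 2a 92 a9

D0: mem[0x06..0x0d] <- [fe ab d2 8b e5 2a 92 a9]
D1: mem[0x1c..0x1d] <- [10 cd]
D2: mem[0x29..0x2b] <- [92 a9 2a]
D3: mem[0x18..0x1f] <- [8b e5 2a 92 a9 2a 51 fe]
D4: mem[0x2b..0x2d] <- [7e 63 53]
query mem[0x0b]=0x2a, mem[0x29]=0x92, mem[0x17]=0xa9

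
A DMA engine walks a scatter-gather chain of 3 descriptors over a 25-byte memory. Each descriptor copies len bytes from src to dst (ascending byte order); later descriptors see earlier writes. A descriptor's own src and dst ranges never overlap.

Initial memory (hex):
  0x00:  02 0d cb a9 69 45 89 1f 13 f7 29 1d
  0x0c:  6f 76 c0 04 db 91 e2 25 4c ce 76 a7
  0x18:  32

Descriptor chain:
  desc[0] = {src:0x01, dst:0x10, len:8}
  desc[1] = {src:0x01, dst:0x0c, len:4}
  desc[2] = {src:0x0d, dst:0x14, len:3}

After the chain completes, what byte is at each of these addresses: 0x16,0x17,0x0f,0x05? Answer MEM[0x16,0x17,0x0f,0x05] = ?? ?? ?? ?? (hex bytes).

MEM[0x16,0x17,0x0f,0x05] = 69 13 69 45

[0] 0x01->0x10 len=8 : 0d cb a9 69 45 89 1f 13
[1] 0x01->0x0c len=4 : 0d cb a9 69
[2] 0x0d->0x14 len=3 : cb a9 69
query mem[0x16]=0x69, mem[0x17]=0x13, mem[0x0f]=0x69, mem[0x05]=0x45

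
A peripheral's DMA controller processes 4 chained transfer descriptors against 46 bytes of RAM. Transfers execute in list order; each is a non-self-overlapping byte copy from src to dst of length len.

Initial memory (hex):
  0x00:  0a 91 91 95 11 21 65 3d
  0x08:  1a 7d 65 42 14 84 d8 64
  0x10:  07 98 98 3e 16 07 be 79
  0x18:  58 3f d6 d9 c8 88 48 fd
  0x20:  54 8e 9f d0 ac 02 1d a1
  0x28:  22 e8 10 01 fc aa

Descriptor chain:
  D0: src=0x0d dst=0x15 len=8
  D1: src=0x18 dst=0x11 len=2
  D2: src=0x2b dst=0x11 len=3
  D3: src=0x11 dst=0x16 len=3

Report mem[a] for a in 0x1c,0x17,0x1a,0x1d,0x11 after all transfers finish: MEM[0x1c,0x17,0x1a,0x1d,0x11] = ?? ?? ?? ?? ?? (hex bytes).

MEM[0x1c,0x17,0x1a,0x1d,0x11] = 16 fc 98 88 01

  after D0: wrote 8B at 0x15 = 84d8640798983e16
  after D1: wrote 2B at 0x11 = 0798
  after D2: wrote 3B at 0x11 = 01fcaa
  after D3: wrote 3B at 0x16 = 01fcaa
query mem[0x1c]=0x16, mem[0x17]=0xfc, mem[0x1a]=0x98, mem[0x1d]=0x88, mem[0x11]=0x01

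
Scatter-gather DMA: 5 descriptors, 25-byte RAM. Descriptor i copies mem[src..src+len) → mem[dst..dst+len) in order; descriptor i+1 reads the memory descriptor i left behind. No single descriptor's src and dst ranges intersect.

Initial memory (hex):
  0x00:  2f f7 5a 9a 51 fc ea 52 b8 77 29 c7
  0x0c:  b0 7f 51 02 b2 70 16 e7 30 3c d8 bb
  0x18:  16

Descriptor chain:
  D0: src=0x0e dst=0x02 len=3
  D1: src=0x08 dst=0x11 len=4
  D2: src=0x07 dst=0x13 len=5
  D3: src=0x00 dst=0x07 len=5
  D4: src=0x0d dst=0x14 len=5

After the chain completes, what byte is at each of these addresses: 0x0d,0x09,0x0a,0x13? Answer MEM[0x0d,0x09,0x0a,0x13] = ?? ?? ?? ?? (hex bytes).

#0 dst[0x02+3] := {0x51,0x02,0xb2}
#1 dst[0x11+4] := {0xb8,0x77,0x29,0xc7}
#2 dst[0x13+5] := {0x52,0xb8,0x77,0x29,0xc7}
#3 dst[0x07+5] := {0x2f,0xf7,0x51,0x02,0xb2}
#4 dst[0x14+5] := {0x7f,0x51,0x02,0xb2,0xb8}
query mem[0x0d]=0x7f, mem[0x09]=0x51, mem[0x0a]=0x02, mem[0x13]=0x52

MEM[0x0d,0x09,0x0a,0x13] = 7f 51 02 52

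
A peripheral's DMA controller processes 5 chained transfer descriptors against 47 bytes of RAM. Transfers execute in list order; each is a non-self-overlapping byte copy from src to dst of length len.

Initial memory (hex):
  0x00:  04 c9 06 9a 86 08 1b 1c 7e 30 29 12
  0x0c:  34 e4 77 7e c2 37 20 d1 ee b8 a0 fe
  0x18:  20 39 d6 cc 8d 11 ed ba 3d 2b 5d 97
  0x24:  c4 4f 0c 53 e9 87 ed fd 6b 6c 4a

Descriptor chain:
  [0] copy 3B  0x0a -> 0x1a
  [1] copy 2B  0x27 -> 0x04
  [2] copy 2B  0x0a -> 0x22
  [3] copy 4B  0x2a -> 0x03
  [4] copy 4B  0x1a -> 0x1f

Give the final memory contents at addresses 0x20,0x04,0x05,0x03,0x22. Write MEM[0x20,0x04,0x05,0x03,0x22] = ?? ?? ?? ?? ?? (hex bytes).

MEM[0x20,0x04,0x05,0x03,0x22] = 12 fd 6b ed 11

  after D0: wrote 3B at 0x1a = 291234
  after D1: wrote 2B at 0x04 = 53e9
  after D2: wrote 2B at 0x22 = 2912
  after D3: wrote 4B at 0x03 = edfd6b6c
  after D4: wrote 4B at 0x1f = 29123411
query mem[0x20]=0x12, mem[0x04]=0xfd, mem[0x05]=0x6b, mem[0x03]=0xed, mem[0x22]=0x11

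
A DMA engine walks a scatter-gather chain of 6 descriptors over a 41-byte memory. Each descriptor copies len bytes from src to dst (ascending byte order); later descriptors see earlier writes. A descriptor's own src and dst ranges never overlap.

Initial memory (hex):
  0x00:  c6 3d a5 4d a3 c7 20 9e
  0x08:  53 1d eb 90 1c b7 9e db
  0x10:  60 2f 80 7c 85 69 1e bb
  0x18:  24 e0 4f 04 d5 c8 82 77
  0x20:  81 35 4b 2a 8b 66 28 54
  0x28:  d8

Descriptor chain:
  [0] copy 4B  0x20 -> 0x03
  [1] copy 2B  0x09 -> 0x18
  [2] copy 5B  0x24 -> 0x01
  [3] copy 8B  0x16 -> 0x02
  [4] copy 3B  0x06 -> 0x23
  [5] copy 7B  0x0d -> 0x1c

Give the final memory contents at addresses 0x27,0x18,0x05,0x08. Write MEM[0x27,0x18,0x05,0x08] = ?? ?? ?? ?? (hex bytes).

[0] 0x20->0x03 len=4 : 81 35 4b 2a
[1] 0x09->0x18 len=2 : 1d eb
[2] 0x24->0x01 len=5 : 8b 66 28 54 d8
[3] 0x16->0x02 len=8 : 1e bb 1d eb 4f 04 d5 c8
[4] 0x06->0x23 len=3 : 4f 04 d5
[5] 0x0d->0x1c len=7 : b7 9e db 60 2f 80 7c
query mem[0x27]=0x54, mem[0x18]=0x1d, mem[0x05]=0xeb, mem[0x08]=0xd5

MEM[0x27,0x18,0x05,0x08] = 54 1d eb d5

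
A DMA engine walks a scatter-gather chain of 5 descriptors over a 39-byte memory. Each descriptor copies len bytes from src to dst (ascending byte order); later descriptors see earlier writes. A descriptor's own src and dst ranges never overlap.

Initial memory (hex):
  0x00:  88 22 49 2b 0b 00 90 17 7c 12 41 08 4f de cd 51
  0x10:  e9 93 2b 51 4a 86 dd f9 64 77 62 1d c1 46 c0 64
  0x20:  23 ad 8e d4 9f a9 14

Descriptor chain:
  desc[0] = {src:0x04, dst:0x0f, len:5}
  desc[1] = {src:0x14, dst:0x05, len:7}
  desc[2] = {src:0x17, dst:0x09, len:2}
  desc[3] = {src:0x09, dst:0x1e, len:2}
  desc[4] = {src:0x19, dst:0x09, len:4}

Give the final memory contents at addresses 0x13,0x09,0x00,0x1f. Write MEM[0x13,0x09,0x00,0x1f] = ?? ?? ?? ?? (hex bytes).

#0 dst[0x0f+5] := {0x0b,0x00,0x90,0x17,0x7c}
#1 dst[0x05+7] := {0x4a,0x86,0xdd,0xf9,0x64,0x77,0x62}
#2 dst[0x09+2] := {0xf9,0x64}
#3 dst[0x1e+2] := {0xf9,0x64}
#4 dst[0x09+4] := {0x77,0x62,0x1d,0xc1}
query mem[0x13]=0x7c, mem[0x09]=0x77, mem[0x00]=0x88, mem[0x1f]=0x64

MEM[0x13,0x09,0x00,0x1f] = 7c 77 88 64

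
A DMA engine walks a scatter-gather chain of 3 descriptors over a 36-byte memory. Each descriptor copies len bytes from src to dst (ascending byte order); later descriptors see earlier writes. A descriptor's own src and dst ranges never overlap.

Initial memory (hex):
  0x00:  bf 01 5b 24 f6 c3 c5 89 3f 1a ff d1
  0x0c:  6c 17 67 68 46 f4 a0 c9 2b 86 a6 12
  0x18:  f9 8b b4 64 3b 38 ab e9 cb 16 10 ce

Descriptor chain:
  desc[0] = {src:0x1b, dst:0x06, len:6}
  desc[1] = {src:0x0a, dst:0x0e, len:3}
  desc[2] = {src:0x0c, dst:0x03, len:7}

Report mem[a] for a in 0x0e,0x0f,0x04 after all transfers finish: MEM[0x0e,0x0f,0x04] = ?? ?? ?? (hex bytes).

#0 dst[0x06+6] := {0x64,0x3b,0x38,0xab,0xe9,0xcb}
#1 dst[0x0e+3] := {0xe9,0xcb,0x6c}
#2 dst[0x03+7] := {0x6c,0x17,0xe9,0xcb,0x6c,0xf4,0xa0}
query mem[0x0e]=0xe9, mem[0x0f]=0xcb, mem[0x04]=0x17

MEM[0x0e,0x0f,0x04] = e9 cb 17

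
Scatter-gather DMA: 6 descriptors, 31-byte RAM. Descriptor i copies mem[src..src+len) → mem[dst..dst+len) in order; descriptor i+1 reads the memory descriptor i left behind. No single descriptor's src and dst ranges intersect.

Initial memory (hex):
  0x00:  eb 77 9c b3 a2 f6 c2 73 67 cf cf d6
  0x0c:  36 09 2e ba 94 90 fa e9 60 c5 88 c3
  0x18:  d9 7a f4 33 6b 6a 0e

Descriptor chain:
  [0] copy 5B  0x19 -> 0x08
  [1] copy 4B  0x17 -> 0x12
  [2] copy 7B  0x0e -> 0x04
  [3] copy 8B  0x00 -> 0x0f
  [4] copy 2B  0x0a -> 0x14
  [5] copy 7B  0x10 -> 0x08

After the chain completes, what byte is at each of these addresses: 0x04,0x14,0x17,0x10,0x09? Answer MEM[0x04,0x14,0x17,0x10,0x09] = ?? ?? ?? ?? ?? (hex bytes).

MEM[0x04,0x14,0x17,0x10,0x09] = 2e 7a c3 77 9c

D0: mem[0x08..0x0c] <- [7a f4 33 6b 6a]
D1: mem[0x12..0x15] <- [c3 d9 7a f4]
D2: mem[0x04..0x0a] <- [2e ba 94 90 c3 d9 7a]
D3: mem[0x0f..0x16] <- [eb 77 9c b3 2e ba 94 90]
D4: mem[0x14..0x15] <- [7a 6b]
D5: mem[0x08..0x0e] <- [77 9c b3 2e 7a 6b 90]
query mem[0x04]=0x2e, mem[0x14]=0x7a, mem[0x17]=0xc3, mem[0x10]=0x77, mem[0x09]=0x9c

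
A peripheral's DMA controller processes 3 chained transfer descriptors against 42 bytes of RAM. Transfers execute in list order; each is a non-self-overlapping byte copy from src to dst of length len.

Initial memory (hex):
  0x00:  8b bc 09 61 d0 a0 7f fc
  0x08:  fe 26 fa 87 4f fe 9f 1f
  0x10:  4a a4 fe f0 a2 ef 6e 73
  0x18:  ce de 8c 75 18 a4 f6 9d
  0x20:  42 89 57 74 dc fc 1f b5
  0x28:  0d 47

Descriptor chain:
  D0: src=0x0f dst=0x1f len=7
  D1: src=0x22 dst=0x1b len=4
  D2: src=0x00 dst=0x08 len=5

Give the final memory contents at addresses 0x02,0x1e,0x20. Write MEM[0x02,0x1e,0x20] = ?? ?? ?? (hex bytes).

MEM[0x02,0x1e,0x20] = 09 ef 4a

D0: mem[0x1f..0x25] <- [1f 4a a4 fe f0 a2 ef]
D1: mem[0x1b..0x1e] <- [fe f0 a2 ef]
D2: mem[0x08..0x0c] <- [8b bc 09 61 d0]
query mem[0x02]=0x09, mem[0x1e]=0xef, mem[0x20]=0x4a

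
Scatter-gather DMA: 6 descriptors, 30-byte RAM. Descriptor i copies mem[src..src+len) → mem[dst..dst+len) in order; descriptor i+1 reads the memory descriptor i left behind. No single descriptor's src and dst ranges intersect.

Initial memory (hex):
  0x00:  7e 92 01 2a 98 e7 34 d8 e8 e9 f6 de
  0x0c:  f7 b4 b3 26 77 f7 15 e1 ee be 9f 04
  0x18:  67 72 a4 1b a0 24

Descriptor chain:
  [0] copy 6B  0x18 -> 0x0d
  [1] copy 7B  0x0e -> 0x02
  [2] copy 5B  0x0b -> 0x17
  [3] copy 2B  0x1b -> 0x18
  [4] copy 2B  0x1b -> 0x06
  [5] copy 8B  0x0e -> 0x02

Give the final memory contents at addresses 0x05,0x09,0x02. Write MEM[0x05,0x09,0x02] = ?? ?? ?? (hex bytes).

MEM[0x05,0x09,0x02] = a0 be 72

#0 dst[0x0d+6] := {0x67,0x72,0xa4,0x1b,0xa0,0x24}
#1 dst[0x02+7] := {0x72,0xa4,0x1b,0xa0,0x24,0xe1,0xee}
#2 dst[0x17+5] := {0xde,0xf7,0x67,0x72,0xa4}
#3 dst[0x18+2] := {0xa4,0xa0}
#4 dst[0x06+2] := {0xa4,0xa0}
#5 dst[0x02+8] := {0x72,0xa4,0x1b,0xa0,0x24,0xe1,0xee,0xbe}
query mem[0x05]=0xa0, mem[0x09]=0xbe, mem[0x02]=0x72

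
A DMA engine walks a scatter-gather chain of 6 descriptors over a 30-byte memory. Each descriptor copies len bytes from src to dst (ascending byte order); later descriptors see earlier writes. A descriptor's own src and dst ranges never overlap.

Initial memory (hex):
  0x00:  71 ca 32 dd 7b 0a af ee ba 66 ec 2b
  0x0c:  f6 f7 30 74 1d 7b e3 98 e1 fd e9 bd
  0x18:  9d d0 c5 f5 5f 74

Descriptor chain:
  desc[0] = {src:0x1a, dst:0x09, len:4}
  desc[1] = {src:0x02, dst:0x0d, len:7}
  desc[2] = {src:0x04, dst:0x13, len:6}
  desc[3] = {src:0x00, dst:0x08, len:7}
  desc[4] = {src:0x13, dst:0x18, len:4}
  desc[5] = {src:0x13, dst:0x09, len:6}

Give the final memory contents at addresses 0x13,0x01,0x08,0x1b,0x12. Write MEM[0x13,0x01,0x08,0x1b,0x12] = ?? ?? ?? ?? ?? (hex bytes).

  after D0: wrote 4B at 0x09 = c5f55f74
  after D1: wrote 7B at 0x0d = 32dd7b0aafeeba
  after D2: wrote 6B at 0x13 = 7b0aafeebac5
  after D3: wrote 7B at 0x08 = 71ca32dd7b0aaf
  after D4: wrote 4B at 0x18 = 7b0aafee
  after D5: wrote 6B at 0x09 = 7b0aafeeba7b
query mem[0x13]=0x7b, mem[0x01]=0xca, mem[0x08]=0x71, mem[0x1b]=0xee, mem[0x12]=0xee

MEM[0x13,0x01,0x08,0x1b,0x12] = 7b ca 71 ee ee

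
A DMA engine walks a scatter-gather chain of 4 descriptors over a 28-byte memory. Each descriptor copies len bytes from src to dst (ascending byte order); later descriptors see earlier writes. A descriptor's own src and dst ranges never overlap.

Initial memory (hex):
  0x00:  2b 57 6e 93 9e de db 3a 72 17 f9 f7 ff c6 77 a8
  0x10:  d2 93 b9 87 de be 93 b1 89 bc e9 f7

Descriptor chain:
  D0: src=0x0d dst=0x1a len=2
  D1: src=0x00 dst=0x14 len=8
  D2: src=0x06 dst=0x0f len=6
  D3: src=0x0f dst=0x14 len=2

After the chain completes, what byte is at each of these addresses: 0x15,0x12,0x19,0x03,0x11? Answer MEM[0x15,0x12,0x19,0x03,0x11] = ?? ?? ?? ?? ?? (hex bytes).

MEM[0x15,0x12,0x19,0x03,0x11] = 3a 17 de 93 72

#0 dst[0x1a+2] := {0xc6,0x77}
#1 dst[0x14+8] := {0x2b,0x57,0x6e,0x93,0x9e,0xde,0xdb,0x3a}
#2 dst[0x0f+6] := {0xdb,0x3a,0x72,0x17,0xf9,0xf7}
#3 dst[0x14+2] := {0xdb,0x3a}
query mem[0x15]=0x3a, mem[0x12]=0x17, mem[0x19]=0xde, mem[0x03]=0x93, mem[0x11]=0x72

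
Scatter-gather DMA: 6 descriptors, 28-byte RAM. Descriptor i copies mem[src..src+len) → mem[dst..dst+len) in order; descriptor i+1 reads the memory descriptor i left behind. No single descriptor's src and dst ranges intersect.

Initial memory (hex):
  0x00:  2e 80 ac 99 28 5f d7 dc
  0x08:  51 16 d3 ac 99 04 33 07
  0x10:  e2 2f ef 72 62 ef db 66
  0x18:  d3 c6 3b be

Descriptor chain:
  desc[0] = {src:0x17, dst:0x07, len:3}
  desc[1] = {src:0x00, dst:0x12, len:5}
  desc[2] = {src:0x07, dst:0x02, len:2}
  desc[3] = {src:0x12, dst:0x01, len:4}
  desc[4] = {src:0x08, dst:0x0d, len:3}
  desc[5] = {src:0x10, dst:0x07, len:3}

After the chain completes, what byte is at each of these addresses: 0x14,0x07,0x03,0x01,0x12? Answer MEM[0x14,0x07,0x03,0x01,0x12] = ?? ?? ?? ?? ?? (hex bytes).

MEM[0x14,0x07,0x03,0x01,0x12] = ac e2 ac 2e 2e

[0] 0x17->0x07 len=3 : 66 d3 c6
[1] 0x00->0x12 len=5 : 2e 80 ac 99 28
[2] 0x07->0x02 len=2 : 66 d3
[3] 0x12->0x01 len=4 : 2e 80 ac 99
[4] 0x08->0x0d len=3 : d3 c6 d3
[5] 0x10->0x07 len=3 : e2 2f 2e
query mem[0x14]=0xac, mem[0x07]=0xe2, mem[0x03]=0xac, mem[0x01]=0x2e, mem[0x12]=0x2e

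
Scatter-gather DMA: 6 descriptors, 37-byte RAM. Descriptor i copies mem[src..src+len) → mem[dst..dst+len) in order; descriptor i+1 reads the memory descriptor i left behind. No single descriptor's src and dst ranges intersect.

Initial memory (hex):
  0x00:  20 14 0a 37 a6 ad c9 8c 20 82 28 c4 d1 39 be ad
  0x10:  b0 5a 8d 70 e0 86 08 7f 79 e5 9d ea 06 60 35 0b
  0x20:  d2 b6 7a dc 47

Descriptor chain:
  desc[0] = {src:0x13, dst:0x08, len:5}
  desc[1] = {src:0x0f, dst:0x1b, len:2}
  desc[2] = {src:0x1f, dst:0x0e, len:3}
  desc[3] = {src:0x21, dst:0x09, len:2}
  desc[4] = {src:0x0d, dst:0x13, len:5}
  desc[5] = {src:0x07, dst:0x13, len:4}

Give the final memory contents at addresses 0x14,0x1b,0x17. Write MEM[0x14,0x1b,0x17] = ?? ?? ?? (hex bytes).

MEM[0x14,0x1b,0x17] = 70 ad 5a

  after D0: wrote 5B at 0x08 = 70e086087f
  after D1: wrote 2B at 0x1b = adb0
  after D2: wrote 3B at 0x0e = 0bd2b6
  after D3: wrote 2B at 0x09 = b67a
  after D4: wrote 5B at 0x13 = 390bd2b65a
  after D5: wrote 4B at 0x13 = 8c70b67a
query mem[0x14]=0x70, mem[0x1b]=0xad, mem[0x17]=0x5a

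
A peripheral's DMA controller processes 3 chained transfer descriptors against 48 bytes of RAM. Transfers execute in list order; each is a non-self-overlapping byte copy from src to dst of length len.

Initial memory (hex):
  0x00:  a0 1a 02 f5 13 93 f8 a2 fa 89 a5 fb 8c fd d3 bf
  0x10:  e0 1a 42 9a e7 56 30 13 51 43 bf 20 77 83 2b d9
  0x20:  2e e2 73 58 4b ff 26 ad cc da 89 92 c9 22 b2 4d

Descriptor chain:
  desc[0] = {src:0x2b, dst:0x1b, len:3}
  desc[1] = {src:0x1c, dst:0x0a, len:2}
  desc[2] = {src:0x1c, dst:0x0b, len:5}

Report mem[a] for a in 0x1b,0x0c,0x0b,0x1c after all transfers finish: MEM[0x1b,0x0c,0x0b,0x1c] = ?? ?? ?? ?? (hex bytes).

MEM[0x1b,0x0c,0x0b,0x1c] = 92 22 c9 c9

#0 dst[0x1b+3] := {0x92,0xc9,0x22}
#1 dst[0x0a+2] := {0xc9,0x22}
#2 dst[0x0b+5] := {0xc9,0x22,0x2b,0xd9,0x2e}
query mem[0x1b]=0x92, mem[0x0c]=0x22, mem[0x0b]=0xc9, mem[0x1c]=0xc9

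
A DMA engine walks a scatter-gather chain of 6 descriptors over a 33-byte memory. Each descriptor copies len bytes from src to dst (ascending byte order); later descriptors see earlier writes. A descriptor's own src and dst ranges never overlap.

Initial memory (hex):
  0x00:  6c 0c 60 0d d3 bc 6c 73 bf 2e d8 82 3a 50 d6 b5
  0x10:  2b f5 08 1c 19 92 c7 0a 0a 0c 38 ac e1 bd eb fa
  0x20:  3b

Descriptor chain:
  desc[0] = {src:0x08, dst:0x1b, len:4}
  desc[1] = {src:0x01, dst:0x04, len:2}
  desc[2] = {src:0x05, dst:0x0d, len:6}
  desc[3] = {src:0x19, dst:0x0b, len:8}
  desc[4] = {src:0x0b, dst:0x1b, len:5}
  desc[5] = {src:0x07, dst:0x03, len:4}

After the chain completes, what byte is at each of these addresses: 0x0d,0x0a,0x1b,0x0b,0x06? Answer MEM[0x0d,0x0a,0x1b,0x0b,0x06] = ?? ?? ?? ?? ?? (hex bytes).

MEM[0x0d,0x0a,0x1b,0x0b,0x06] = bf d8 0c 0c d8

#0 dst[0x1b+4] := {0xbf,0x2e,0xd8,0x82}
#1 dst[0x04+2] := {0x0c,0x60}
#2 dst[0x0d+6] := {0x60,0x6c,0x73,0xbf,0x2e,0xd8}
#3 dst[0x0b+8] := {0x0c,0x38,0xbf,0x2e,0xd8,0x82,0xfa,0x3b}
#4 dst[0x1b+5] := {0x0c,0x38,0xbf,0x2e,0xd8}
#5 dst[0x03+4] := {0x73,0xbf,0x2e,0xd8}
query mem[0x0d]=0xbf, mem[0x0a]=0xd8, mem[0x1b]=0x0c, mem[0x0b]=0x0c, mem[0x06]=0xd8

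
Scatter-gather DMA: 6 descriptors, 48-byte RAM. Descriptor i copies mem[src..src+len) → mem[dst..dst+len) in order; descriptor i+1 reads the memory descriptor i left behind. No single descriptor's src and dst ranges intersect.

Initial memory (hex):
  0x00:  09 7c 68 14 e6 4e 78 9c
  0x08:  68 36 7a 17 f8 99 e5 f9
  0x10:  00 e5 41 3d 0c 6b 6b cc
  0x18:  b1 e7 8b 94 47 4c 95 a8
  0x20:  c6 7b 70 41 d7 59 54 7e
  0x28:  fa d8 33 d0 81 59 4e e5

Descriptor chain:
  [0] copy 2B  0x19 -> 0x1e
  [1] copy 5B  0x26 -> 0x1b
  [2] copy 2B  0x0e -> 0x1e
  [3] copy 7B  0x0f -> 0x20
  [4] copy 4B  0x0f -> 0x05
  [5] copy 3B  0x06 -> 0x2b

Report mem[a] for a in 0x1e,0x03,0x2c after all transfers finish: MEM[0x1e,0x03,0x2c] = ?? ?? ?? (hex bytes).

[0] 0x19->0x1e len=2 : e7 8b
[1] 0x26->0x1b len=5 : 54 7e fa d8 33
[2] 0x0e->0x1e len=2 : e5 f9
[3] 0x0f->0x20 len=7 : f9 00 e5 41 3d 0c 6b
[4] 0x0f->0x05 len=4 : f9 00 e5 41
[5] 0x06->0x2b len=3 : 00 e5 41
query mem[0x1e]=0xe5, mem[0x03]=0x14, mem[0x2c]=0xe5

MEM[0x1e,0x03,0x2c] = e5 14 e5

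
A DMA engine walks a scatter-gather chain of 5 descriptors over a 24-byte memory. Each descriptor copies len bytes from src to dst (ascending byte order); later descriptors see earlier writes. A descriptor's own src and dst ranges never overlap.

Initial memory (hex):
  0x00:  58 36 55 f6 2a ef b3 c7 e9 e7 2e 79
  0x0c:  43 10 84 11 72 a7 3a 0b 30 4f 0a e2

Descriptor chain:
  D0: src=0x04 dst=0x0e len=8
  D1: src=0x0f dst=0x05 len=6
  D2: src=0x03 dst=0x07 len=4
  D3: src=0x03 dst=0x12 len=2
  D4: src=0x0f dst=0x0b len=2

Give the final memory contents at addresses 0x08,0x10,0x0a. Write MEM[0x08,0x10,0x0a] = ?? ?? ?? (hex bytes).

  after D0: wrote 8B at 0x0e = 2aefb3c7e9e72e79
  after D1: wrote 6B at 0x05 = efb3c7e9e72e
  after D2: wrote 4B at 0x07 = f62aefb3
  after D3: wrote 2B at 0x12 = f62a
  after D4: wrote 2B at 0x0b = efb3
query mem[0x08]=0x2a, mem[0x10]=0xb3, mem[0x0a]=0xb3

MEM[0x08,0x10,0x0a] = 2a b3 b3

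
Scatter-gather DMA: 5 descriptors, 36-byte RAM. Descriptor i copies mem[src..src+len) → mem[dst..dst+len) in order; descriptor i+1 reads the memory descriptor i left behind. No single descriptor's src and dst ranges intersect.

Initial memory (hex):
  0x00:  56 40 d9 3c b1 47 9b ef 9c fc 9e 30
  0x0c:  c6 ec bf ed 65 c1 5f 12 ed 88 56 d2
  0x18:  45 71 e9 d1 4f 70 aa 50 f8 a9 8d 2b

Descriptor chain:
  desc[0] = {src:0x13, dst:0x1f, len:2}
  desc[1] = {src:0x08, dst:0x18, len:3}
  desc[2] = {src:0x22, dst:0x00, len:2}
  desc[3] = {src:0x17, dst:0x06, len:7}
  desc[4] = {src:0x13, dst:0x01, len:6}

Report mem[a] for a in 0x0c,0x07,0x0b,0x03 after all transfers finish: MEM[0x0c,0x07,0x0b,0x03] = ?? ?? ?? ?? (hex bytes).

MEM[0x0c,0x07,0x0b,0x03] = 70 9c 4f 88

  after D0: wrote 2B at 0x1f = 12ed
  after D1: wrote 3B at 0x18 = 9cfc9e
  after D2: wrote 2B at 0x00 = 8d2b
  after D3: wrote 7B at 0x06 = d29cfc9ed14f70
  after D4: wrote 6B at 0x01 = 12ed8856d29c
query mem[0x0c]=0x70, mem[0x07]=0x9c, mem[0x0b]=0x4f, mem[0x03]=0x88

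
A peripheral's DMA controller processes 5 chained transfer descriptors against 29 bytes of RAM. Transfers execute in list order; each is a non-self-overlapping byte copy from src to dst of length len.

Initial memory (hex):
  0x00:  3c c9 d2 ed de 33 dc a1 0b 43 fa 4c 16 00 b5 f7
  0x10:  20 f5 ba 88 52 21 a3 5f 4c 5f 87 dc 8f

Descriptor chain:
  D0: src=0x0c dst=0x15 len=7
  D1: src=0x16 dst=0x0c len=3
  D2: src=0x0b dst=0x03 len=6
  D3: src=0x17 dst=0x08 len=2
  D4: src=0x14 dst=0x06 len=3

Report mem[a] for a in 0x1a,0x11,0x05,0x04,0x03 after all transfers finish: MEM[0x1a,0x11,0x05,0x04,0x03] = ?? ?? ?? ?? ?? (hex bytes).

#0 dst[0x15+7] := {0x16,0x00,0xb5,0xf7,0x20,0xf5,0xba}
#1 dst[0x0c+3] := {0x00,0xb5,0xf7}
#2 dst[0x03+6] := {0x4c,0x00,0xb5,0xf7,0xf7,0x20}
#3 dst[0x08+2] := {0xb5,0xf7}
#4 dst[0x06+3] := {0x52,0x16,0x00}
query mem[0x1a]=0xf5, mem[0x11]=0xf5, mem[0x05]=0xb5, mem[0x04]=0x00, mem[0x03]=0x4c

MEM[0x1a,0x11,0x05,0x04,0x03] = f5 f5 b5 00 4c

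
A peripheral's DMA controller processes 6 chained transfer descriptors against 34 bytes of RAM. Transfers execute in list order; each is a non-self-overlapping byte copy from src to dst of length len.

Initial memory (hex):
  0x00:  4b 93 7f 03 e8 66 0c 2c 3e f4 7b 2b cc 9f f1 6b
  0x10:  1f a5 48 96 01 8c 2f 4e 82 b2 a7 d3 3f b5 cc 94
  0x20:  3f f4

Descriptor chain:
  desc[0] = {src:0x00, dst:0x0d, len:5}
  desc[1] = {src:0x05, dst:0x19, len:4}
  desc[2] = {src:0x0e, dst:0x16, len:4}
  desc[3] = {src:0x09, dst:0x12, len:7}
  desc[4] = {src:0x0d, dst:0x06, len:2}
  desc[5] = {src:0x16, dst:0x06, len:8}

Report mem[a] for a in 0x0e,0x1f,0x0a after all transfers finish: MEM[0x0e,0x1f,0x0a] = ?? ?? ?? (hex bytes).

MEM[0x0e,0x1f,0x0a] = 93 94 0c

D0: mem[0x0d..0x11] <- [4b 93 7f 03 e8]
D1: mem[0x19..0x1c] <- [66 0c 2c 3e]
D2: mem[0x16..0x19] <- [93 7f 03 e8]
D3: mem[0x12..0x18] <- [f4 7b 2b cc 4b 93 7f]
D4: mem[0x06..0x07] <- [4b 93]
D5: mem[0x06..0x0d] <- [4b 93 7f e8 0c 2c 3e b5]
query mem[0x0e]=0x93, mem[0x1f]=0x94, mem[0x0a]=0x0c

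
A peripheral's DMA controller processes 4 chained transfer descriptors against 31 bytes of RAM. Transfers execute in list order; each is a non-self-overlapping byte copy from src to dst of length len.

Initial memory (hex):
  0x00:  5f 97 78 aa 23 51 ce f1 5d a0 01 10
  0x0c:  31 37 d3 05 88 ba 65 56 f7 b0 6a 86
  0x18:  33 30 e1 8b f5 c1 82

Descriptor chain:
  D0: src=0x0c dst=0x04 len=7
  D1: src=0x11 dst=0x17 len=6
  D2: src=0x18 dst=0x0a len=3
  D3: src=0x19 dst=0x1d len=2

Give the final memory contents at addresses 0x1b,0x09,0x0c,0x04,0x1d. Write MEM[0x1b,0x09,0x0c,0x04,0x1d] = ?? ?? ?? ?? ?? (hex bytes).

MEM[0x1b,0x09,0x0c,0x04,0x1d] = b0 ba f7 31 56

#0 dst[0x04+7] := {0x31,0x37,0xd3,0x05,0x88,0xba,0x65}
#1 dst[0x17+6] := {0xba,0x65,0x56,0xf7,0xb0,0x6a}
#2 dst[0x0a+3] := {0x65,0x56,0xf7}
#3 dst[0x1d+2] := {0x56,0xf7}
query mem[0x1b]=0xb0, mem[0x09]=0xba, mem[0x0c]=0xf7, mem[0x04]=0x31, mem[0x1d]=0x56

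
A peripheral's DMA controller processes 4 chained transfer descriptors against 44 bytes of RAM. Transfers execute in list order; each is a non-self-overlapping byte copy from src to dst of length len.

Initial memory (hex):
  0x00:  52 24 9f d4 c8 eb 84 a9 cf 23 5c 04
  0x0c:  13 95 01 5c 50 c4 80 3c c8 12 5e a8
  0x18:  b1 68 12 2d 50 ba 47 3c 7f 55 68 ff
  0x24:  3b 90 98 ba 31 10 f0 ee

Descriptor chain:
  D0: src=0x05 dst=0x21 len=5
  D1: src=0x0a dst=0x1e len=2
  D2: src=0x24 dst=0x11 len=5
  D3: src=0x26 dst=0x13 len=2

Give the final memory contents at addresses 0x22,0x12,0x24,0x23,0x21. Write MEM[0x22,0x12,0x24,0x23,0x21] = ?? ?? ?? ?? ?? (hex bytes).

[0] 0x05->0x21 len=5 : eb 84 a9 cf 23
[1] 0x0a->0x1e len=2 : 5c 04
[2] 0x24->0x11 len=5 : cf 23 98 ba 31
[3] 0x26->0x13 len=2 : 98 ba
query mem[0x22]=0x84, mem[0x12]=0x23, mem[0x24]=0xcf, mem[0x23]=0xa9, mem[0x21]=0xeb

MEM[0x22,0x12,0x24,0x23,0x21] = 84 23 cf a9 eb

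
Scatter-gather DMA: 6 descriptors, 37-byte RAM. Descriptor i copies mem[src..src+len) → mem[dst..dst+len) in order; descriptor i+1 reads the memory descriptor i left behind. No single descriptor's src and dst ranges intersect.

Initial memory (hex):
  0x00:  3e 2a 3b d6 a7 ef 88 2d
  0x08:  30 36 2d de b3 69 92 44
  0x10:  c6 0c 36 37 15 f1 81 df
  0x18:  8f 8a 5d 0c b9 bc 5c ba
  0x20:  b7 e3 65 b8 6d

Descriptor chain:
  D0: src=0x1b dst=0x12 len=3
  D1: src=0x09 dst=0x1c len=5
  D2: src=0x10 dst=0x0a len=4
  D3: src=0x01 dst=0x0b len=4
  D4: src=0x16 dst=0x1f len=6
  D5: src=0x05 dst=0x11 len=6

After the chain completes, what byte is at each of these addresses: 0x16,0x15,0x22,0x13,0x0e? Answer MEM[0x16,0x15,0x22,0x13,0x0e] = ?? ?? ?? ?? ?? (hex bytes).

D0: mem[0x12..0x14] <- [0c b9 bc]
D1: mem[0x1c..0x20] <- [36 2d de b3 69]
D2: mem[0x0a..0x0d] <- [c6 0c 0c b9]
D3: mem[0x0b..0x0e] <- [2a 3b d6 a7]
D4: mem[0x1f..0x24] <- [81 df 8f 8a 5d 0c]
D5: mem[0x11..0x16] <- [ef 88 2d 30 36 c6]
query mem[0x16]=0xc6, mem[0x15]=0x36, mem[0x22]=0x8a, mem[0x13]=0x2d, mem[0x0e]=0xa7

MEM[0x16,0x15,0x22,0x13,0x0e] = c6 36 8a 2d a7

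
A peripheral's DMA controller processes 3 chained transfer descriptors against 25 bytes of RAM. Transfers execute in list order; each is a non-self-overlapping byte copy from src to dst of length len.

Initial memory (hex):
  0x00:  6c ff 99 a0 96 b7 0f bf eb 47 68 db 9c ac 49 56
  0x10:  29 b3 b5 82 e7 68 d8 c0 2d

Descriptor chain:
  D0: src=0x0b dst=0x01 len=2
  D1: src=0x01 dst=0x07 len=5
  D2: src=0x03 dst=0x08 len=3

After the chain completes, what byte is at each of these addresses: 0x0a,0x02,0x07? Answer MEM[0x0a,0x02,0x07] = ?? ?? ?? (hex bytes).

MEM[0x0a,0x02,0x07] = b7 9c db

#0 dst[0x01+2] := {0xdb,0x9c}
#1 dst[0x07+5] := {0xdb,0x9c,0xa0,0x96,0xb7}
#2 dst[0x08+3] := {0xa0,0x96,0xb7}
query mem[0x0a]=0xb7, mem[0x02]=0x9c, mem[0x07]=0xdb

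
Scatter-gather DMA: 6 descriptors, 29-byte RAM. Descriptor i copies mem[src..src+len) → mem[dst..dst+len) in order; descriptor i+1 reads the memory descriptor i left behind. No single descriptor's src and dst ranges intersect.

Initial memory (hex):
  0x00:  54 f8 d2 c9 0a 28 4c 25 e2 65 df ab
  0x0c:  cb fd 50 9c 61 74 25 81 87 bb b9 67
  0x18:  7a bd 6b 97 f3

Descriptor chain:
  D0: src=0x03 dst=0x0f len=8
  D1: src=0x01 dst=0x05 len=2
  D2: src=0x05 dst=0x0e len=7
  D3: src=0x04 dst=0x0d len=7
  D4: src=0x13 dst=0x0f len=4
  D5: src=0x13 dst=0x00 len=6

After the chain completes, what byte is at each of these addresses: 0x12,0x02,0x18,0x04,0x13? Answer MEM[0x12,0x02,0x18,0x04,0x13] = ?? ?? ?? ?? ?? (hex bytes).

MEM[0x12,0x02,0x18,0x04,0x13] = df 65 7a 67 df

  after D0: wrote 8B at 0x0f = c90a284c25e265df
  after D1: wrote 2B at 0x05 = f8d2
  after D2: wrote 7B at 0x0e = f8d225e265dfab
  after D3: wrote 7B at 0x0d = 0af8d225e265df
  after D4: wrote 4B at 0x0f = dfab65df
  after D5: wrote 6B at 0x00 = dfab65df677a
query mem[0x12]=0xdf, mem[0x02]=0x65, mem[0x18]=0x7a, mem[0x04]=0x67, mem[0x13]=0xdf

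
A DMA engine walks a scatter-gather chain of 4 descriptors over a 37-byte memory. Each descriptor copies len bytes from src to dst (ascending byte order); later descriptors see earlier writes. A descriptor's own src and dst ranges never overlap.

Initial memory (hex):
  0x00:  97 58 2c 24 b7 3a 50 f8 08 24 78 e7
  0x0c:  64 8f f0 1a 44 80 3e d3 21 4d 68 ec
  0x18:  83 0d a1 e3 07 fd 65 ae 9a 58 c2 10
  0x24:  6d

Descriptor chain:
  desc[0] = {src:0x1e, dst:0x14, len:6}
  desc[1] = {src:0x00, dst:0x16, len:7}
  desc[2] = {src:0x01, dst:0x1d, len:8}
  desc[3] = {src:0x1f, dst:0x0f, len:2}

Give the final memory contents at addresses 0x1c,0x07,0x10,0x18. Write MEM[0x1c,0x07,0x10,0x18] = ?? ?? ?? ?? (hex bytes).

MEM[0x1c,0x07,0x10,0x18] = 50 f8 b7 2c

[0] 0x1e->0x14 len=6 : 65 ae 9a 58 c2 10
[1] 0x00->0x16 len=7 : 97 58 2c 24 b7 3a 50
[2] 0x01->0x1d len=8 : 58 2c 24 b7 3a 50 f8 08
[3] 0x1f->0x0f len=2 : 24 b7
query mem[0x1c]=0x50, mem[0x07]=0xf8, mem[0x10]=0xb7, mem[0x18]=0x2c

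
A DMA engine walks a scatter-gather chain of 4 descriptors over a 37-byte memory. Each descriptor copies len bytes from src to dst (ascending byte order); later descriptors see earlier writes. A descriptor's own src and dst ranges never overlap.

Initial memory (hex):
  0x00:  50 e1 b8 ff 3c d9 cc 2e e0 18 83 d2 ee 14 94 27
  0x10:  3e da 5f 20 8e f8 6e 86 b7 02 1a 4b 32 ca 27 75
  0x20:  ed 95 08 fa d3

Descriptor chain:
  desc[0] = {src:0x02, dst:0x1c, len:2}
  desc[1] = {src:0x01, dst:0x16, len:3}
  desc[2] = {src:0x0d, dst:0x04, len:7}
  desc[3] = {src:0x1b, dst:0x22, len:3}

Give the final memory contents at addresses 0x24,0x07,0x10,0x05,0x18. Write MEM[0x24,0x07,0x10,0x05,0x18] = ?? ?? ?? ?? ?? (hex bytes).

MEM[0x24,0x07,0x10,0x05,0x18] = ff 3e 3e 94 ff

#0 dst[0x1c+2] := {0xb8,0xff}
#1 dst[0x16+3] := {0xe1,0xb8,0xff}
#2 dst[0x04+7] := {0x14,0x94,0x27,0x3e,0xda,0x5f,0x20}
#3 dst[0x22+3] := {0x4b,0xb8,0xff}
query mem[0x24]=0xff, mem[0x07]=0x3e, mem[0x10]=0x3e, mem[0x05]=0x94, mem[0x18]=0xff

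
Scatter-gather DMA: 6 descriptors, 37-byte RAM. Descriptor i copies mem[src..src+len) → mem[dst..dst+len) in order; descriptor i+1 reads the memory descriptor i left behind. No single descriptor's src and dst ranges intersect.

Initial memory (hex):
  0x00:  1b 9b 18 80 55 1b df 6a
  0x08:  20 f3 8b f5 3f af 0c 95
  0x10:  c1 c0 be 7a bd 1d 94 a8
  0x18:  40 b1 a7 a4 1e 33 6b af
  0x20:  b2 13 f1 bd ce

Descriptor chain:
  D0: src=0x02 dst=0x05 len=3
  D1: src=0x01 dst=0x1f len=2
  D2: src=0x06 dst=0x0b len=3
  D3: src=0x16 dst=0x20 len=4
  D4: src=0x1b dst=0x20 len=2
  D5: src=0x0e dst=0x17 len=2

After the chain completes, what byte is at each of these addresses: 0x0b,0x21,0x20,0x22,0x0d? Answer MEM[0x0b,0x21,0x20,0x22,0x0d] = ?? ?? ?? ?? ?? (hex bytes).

MEM[0x0b,0x21,0x20,0x22,0x0d] = 80 1e a4 40 20

  after D0: wrote 3B at 0x05 = 188055
  after D1: wrote 2B at 0x1f = 9b18
  after D2: wrote 3B at 0x0b = 805520
  after D3: wrote 4B at 0x20 = 94a840b1
  after D4: wrote 2B at 0x20 = a41e
  after D5: wrote 2B at 0x17 = 0c95
query mem[0x0b]=0x80, mem[0x21]=0x1e, mem[0x20]=0xa4, mem[0x22]=0x40, mem[0x0d]=0x20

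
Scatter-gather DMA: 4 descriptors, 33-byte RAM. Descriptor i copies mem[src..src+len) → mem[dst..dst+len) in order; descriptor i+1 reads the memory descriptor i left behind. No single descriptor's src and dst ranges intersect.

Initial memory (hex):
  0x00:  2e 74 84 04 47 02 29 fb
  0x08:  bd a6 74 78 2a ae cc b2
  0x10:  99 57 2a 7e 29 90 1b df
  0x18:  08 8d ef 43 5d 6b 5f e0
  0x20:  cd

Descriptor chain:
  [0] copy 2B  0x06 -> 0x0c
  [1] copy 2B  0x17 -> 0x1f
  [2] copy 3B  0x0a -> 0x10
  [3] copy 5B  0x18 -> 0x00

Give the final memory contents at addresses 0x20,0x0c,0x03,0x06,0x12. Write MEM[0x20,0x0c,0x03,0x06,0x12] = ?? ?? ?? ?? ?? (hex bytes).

MEM[0x20,0x0c,0x03,0x06,0x12] = 08 29 43 29 29

  after D0: wrote 2B at 0x0c = 29fb
  after D1: wrote 2B at 0x1f = df08
  after D2: wrote 3B at 0x10 = 747829
  after D3: wrote 5B at 0x00 = 088def435d
query mem[0x20]=0x08, mem[0x0c]=0x29, mem[0x03]=0x43, mem[0x06]=0x29, mem[0x12]=0x29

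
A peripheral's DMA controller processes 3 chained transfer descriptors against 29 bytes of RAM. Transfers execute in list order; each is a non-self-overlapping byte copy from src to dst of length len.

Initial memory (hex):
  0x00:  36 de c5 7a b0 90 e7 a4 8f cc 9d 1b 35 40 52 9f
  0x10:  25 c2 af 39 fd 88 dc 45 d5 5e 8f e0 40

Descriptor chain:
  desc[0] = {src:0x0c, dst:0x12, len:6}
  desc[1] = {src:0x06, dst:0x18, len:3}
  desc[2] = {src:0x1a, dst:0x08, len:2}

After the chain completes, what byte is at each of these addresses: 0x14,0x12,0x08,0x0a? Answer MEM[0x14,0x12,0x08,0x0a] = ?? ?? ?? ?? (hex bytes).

[0] 0x0c->0x12 len=6 : 35 40 52 9f 25 c2
[1] 0x06->0x18 len=3 : e7 a4 8f
[2] 0x1a->0x08 len=2 : 8f e0
query mem[0x14]=0x52, mem[0x12]=0x35, mem[0x08]=0x8f, mem[0x0a]=0x9d

MEM[0x14,0x12,0x08,0x0a] = 52 35 8f 9d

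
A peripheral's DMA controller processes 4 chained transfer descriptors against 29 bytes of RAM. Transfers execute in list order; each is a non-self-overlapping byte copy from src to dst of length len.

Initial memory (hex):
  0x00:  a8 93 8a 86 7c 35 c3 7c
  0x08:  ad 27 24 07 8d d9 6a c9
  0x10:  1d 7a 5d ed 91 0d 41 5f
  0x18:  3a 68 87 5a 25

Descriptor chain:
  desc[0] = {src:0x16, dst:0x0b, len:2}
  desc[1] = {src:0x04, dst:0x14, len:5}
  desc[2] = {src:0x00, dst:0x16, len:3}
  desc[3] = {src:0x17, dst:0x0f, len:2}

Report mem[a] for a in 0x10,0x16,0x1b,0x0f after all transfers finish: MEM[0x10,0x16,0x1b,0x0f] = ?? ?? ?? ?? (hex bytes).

#0 dst[0x0b+2] := {0x41,0x5f}
#1 dst[0x14+5] := {0x7c,0x35,0xc3,0x7c,0xad}
#2 dst[0x16+3] := {0xa8,0x93,0x8a}
#3 dst[0x0f+2] := {0x93,0x8a}
query mem[0x10]=0x8a, mem[0x16]=0xa8, mem[0x1b]=0x5a, mem[0x0f]=0x93

MEM[0x10,0x16,0x1b,0x0f] = 8a a8 5a 93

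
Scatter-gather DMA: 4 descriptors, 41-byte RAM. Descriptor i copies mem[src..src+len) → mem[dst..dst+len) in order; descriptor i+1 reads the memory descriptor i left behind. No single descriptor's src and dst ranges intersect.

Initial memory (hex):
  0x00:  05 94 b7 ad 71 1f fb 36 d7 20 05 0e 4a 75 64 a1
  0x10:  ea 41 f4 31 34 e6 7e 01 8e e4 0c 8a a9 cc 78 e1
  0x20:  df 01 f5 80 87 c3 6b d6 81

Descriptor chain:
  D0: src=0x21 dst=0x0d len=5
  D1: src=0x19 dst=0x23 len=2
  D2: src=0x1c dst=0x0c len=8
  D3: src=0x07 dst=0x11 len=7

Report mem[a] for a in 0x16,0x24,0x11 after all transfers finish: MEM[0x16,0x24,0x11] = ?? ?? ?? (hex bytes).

#0 dst[0x0d+5] := {0x01,0xf5,0x80,0x87,0xc3}
#1 dst[0x23+2] := {0xe4,0x0c}
#2 dst[0x0c+8] := {0xa9,0xcc,0x78,0xe1,0xdf,0x01,0xf5,0xe4}
#3 dst[0x11+7] := {0x36,0xd7,0x20,0x05,0x0e,0xa9,0xcc}
query mem[0x16]=0xa9, mem[0x24]=0x0c, mem[0x11]=0x36

MEM[0x16,0x24,0x11] = a9 0c 36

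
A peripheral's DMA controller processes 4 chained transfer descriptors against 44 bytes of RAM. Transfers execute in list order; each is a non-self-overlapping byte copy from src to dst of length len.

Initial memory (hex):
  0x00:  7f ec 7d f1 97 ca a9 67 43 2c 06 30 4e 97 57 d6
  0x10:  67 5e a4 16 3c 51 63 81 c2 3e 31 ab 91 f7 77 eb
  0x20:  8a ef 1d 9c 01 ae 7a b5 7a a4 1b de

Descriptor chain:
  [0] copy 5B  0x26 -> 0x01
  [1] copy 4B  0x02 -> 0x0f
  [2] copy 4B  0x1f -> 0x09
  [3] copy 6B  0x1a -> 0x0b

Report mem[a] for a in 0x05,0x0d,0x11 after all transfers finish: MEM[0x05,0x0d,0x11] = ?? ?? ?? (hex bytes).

MEM[0x05,0x0d,0x11] = 1b 91 a4

  after D0: wrote 5B at 0x01 = 7ab57aa41b
  after D1: wrote 4B at 0x0f = b57aa41b
  after D2: wrote 4B at 0x09 = eb8aef1d
  after D3: wrote 6B at 0x0b = 31ab91f777eb
query mem[0x05]=0x1b, mem[0x0d]=0x91, mem[0x11]=0xa4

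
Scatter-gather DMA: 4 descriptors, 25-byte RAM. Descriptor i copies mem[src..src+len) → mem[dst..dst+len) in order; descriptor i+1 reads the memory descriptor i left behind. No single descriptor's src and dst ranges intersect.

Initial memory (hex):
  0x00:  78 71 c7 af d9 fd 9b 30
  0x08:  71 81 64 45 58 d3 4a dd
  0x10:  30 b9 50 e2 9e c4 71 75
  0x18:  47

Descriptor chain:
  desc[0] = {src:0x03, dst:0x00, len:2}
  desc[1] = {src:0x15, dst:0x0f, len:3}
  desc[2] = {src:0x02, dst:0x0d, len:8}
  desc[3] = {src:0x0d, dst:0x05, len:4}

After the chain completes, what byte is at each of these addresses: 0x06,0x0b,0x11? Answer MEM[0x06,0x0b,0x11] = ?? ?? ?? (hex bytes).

D0: mem[0x00..0x01] <- [af d9]
D1: mem[0x0f..0x11] <- [c4 71 75]
D2: mem[0x0d..0x14] <- [c7 af d9 fd 9b 30 71 81]
D3: mem[0x05..0x08] <- [c7 af d9 fd]
query mem[0x06]=0xaf, mem[0x0b]=0x45, mem[0x11]=0x9b

MEM[0x06,0x0b,0x11] = af 45 9b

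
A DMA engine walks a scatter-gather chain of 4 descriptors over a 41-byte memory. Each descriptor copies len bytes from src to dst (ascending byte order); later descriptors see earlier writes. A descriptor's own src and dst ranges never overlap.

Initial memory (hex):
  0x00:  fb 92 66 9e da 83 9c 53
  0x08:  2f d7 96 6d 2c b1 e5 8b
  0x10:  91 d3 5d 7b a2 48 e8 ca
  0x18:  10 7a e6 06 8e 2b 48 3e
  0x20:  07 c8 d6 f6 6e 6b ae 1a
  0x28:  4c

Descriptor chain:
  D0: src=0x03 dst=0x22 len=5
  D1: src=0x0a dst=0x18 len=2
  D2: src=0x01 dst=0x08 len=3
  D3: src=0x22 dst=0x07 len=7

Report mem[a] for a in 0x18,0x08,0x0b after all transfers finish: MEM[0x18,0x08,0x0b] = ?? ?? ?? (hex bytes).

MEM[0x18,0x08,0x0b] = 96 da 53

  after D0: wrote 5B at 0x22 = 9eda839c53
  after D1: wrote 2B at 0x18 = 966d
  after D2: wrote 3B at 0x08 = 92669e
  after D3: wrote 7B at 0x07 = 9eda839c531a4c
query mem[0x18]=0x96, mem[0x08]=0xda, mem[0x0b]=0x53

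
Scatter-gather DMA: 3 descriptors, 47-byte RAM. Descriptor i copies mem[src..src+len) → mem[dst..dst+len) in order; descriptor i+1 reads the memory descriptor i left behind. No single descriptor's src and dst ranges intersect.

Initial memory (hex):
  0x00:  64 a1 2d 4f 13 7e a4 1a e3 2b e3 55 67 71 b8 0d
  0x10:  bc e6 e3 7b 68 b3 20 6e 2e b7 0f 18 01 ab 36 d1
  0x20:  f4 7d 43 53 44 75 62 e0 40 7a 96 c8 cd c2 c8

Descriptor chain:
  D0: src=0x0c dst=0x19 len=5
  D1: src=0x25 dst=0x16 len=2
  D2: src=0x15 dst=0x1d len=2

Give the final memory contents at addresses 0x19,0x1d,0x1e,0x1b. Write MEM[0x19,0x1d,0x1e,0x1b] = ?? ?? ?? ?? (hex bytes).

[0] 0x0c->0x19 len=5 : 67 71 b8 0d bc
[1] 0x25->0x16 len=2 : 75 62
[2] 0x15->0x1d len=2 : b3 75
query mem[0x19]=0x67, mem[0x1d]=0xb3, mem[0x1e]=0x75, mem[0x1b]=0xb8

MEM[0x19,0x1d,0x1e,0x1b] = 67 b3 75 b8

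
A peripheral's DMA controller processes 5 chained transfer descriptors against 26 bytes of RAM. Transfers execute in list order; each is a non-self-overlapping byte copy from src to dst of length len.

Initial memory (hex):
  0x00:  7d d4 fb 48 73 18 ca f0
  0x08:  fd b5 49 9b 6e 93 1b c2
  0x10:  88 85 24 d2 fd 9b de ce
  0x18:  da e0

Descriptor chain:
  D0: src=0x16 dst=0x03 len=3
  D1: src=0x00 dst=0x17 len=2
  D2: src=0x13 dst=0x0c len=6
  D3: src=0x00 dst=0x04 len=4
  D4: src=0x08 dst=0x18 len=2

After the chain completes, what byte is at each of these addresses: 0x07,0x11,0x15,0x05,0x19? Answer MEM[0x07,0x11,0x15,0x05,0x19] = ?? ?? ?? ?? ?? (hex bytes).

MEM[0x07,0x11,0x15,0x05,0x19] = de d4 9b d4 b5

#0 dst[0x03+3] := {0xde,0xce,0xda}
#1 dst[0x17+2] := {0x7d,0xd4}
#2 dst[0x0c+6] := {0xd2,0xfd,0x9b,0xde,0x7d,0xd4}
#3 dst[0x04+4] := {0x7d,0xd4,0xfb,0xde}
#4 dst[0x18+2] := {0xfd,0xb5}
query mem[0x07]=0xde, mem[0x11]=0xd4, mem[0x15]=0x9b, mem[0x05]=0xd4, mem[0x19]=0xb5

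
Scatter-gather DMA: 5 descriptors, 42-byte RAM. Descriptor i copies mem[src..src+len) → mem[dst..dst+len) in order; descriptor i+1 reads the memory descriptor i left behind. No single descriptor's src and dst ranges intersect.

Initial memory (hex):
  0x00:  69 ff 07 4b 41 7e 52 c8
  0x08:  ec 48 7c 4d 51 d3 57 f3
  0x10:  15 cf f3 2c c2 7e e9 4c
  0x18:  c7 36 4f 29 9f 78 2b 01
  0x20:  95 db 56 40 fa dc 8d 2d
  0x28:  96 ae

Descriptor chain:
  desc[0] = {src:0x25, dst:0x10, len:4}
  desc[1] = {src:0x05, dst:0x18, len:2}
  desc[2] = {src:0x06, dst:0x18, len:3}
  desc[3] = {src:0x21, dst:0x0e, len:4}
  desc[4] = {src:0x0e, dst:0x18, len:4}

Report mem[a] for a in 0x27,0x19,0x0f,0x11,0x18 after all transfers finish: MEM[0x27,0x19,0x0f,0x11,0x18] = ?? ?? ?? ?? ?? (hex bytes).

  after D0: wrote 4B at 0x10 = dc8d2d96
  after D1: wrote 2B at 0x18 = 7e52
  after D2: wrote 3B at 0x18 = 52c8ec
  after D3: wrote 4B at 0x0e = db5640fa
  after D4: wrote 4B at 0x18 = db5640fa
query mem[0x27]=0x2d, mem[0x19]=0x56, mem[0x0f]=0x56, mem[0x11]=0xfa, mem[0x18]=0xdb

MEM[0x27,0x19,0x0f,0x11,0x18] = 2d 56 56 fa db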